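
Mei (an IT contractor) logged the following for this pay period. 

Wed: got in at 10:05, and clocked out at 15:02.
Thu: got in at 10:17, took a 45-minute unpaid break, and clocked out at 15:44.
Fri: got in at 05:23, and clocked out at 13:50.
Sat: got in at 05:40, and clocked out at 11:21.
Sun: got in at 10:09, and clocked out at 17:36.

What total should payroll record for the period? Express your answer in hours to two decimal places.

31.23 hours

Wed: 10:05–15:02 = 4 h 57 min
Thu: 10:17–15:44 = 5 h 27 min; less 45 min break → 4 h 42 min
Fri: 05:23–13:50 = 8 h 27 min
Sat: 05:40–11:21 = 5 h 41 min
Sun: 10:09–17:36 = 7 h 27 min
Total: 4 h 57 min + 4 h 42 min + 8 h 27 min + 5 h 41 min + 7 h 27 min = 31 h 14 min.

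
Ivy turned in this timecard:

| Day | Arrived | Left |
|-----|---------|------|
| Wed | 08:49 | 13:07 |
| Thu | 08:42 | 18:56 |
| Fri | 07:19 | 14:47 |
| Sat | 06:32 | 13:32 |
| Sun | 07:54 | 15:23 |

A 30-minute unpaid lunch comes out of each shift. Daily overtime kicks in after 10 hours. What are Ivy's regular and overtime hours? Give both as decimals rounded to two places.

Regular 33.98 hours, overtime 0.00 hours

Wed: 08:49–13:07 = 4 h 18 min; less 30 min break → 3 h 48 min
Thu: 08:42–18:56 = 10 h 14 min; less 30 min break → 9 h 44 min
Fri: 07:19–14:47 = 7 h 28 min; less 30 min break → 6 h 58 min
Sat: 06:32–13:32 = 7 h 0 min; less 30 min break → 6 h 30 min
Sun: 07:54–15:23 = 7 h 29 min; less 30 min break → 6 h 59 min
Wed reg 3 h 48 min / OT 0 h 0 min; Thu reg 9 h 44 min / OT 0 h 0 min; Fri reg 6 h 58 min / OT 0 h 0 min; Sat reg 6 h 30 min / OT 0 h 0 min; Sun reg 6 h 59 min / OT 0 h 0 min.
Totals: regular 33 h 59 min, overtime 0 h 0 min.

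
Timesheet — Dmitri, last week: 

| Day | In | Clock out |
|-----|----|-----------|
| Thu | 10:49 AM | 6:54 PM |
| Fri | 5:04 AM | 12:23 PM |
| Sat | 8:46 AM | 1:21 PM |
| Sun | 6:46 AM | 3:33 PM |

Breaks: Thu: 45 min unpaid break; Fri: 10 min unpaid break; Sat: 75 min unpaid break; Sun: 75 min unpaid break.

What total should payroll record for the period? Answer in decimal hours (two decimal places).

25.35 hours

Thu: 10:49 AM–6:54 PM = 8 h 5 min; less 45 min break → 7 h 20 min
Fri: 5:04 AM–12:23 PM = 7 h 19 min; less 10 min break → 7 h 9 min
Sat: 8:46 AM–1:21 PM = 4 h 35 min; less 75 min break → 3 h 20 min
Sun: 6:46 AM–3:33 PM = 8 h 47 min; less 75 min break → 7 h 32 min
Total: 7 h 20 min + 7 h 9 min + 3 h 20 min + 7 h 32 min = 25 h 21 min.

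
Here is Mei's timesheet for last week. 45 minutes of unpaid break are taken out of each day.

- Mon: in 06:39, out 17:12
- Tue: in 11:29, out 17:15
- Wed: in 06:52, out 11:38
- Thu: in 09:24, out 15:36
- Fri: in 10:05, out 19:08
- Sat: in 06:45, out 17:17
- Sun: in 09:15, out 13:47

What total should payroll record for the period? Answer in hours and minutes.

Mon: 06:39–17:12 = 10 h 33 min; less 45 min break → 9 h 48 min
Tue: 11:29–17:15 = 5 h 46 min; less 45 min break → 5 h 1 min
Wed: 06:52–11:38 = 4 h 46 min; less 45 min break → 4 h 1 min
Thu: 09:24–15:36 = 6 h 12 min; less 45 min break → 5 h 27 min
Fri: 10:05–19:08 = 9 h 3 min; less 45 min break → 8 h 18 min
Sat: 06:45–17:17 = 10 h 32 min; less 45 min break → 9 h 47 min
Sun: 09:15–13:47 = 4 h 32 min; less 45 min break → 3 h 47 min
Total: 9 h 48 min + 5 h 1 min + 4 h 1 min + 5 h 27 min + 8 h 18 min + 9 h 47 min + 3 h 47 min = 46 h 9 min.

46 h 9 min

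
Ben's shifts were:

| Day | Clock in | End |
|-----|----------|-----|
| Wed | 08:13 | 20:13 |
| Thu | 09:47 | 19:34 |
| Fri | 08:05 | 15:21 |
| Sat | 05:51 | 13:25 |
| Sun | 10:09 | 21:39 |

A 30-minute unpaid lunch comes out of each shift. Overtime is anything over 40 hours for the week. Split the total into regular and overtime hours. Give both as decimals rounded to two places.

Regular 40.00 hours, overtime 5.62 hours

Wed: 08:13–20:13 = 12 h 0 min; less 30 min break → 11 h 30 min
Thu: 09:47–19:34 = 9 h 47 min; less 30 min break → 9 h 17 min
Fri: 08:05–15:21 = 7 h 16 min; less 30 min break → 6 h 46 min
Sat: 05:51–13:25 = 7 h 34 min; less 30 min break → 7 h 4 min
Sun: 10:09–21:39 = 11 h 30 min; less 30 min break → 11 h 0 min
Total worked: 45 h 37 min = 45.62 h.
Threshold 40 h → overtime 5 h 37 min, regular 40 h 0 min.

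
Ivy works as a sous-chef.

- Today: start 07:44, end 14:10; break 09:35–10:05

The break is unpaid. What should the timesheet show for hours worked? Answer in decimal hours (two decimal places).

5.93 hours

Today: 07:44–14:10 = 6 h 26 min; less 30 min break → 5 h 56 min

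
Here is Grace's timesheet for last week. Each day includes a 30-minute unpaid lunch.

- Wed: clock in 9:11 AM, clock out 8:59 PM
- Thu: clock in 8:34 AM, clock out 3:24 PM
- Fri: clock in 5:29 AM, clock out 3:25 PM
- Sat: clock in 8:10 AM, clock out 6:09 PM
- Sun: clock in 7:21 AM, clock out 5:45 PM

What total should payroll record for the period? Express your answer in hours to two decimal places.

46.45 hours

Wed: 9:11 AM–8:59 PM = 11 h 48 min; less 30 min break → 11 h 18 min
Thu: 8:34 AM–3:24 PM = 6 h 50 min; less 30 min break → 6 h 20 min
Fri: 5:29 AM–3:25 PM = 9 h 56 min; less 30 min break → 9 h 26 min
Sat: 8:10 AM–6:09 PM = 9 h 59 min; less 30 min break → 9 h 29 min
Sun: 7:21 AM–5:45 PM = 10 h 24 min; less 30 min break → 9 h 54 min
Total: 11 h 18 min + 6 h 20 min + 9 h 26 min + 9 h 29 min + 9 h 54 min = 46 h 27 min.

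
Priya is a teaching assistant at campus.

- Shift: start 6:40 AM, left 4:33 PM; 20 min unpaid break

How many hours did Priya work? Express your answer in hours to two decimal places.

9.55 hours

Shift: 6:40 AM–4:33 PM = 9 h 53 min; less 20 min break → 9 h 33 min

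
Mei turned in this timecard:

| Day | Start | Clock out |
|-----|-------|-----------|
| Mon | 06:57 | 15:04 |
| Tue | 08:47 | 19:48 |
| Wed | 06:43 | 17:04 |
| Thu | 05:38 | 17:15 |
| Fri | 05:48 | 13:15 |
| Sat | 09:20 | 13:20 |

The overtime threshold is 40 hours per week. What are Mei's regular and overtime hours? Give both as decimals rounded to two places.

Mon: 06:57–15:04 = 8 h 7 min
Tue: 08:47–19:48 = 11 h 1 min
Wed: 06:43–17:04 = 10 h 21 min
Thu: 05:38–17:15 = 11 h 37 min
Fri: 05:48–13:15 = 7 h 27 min
Sat: 09:20–13:20 = 4 h 0 min
Total worked: 52 h 33 min = 52.55 h.
Threshold 40 h → overtime 12 h 33 min, regular 40 h 0 min.

Regular 40.00 hours, overtime 12.55 hours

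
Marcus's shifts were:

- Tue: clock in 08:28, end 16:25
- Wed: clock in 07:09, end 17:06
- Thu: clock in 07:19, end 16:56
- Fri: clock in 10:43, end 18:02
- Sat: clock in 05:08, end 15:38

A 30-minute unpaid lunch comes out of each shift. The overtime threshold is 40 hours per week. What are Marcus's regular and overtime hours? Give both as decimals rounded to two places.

Regular 40.00 hours, overtime 2.83 hours

Tue: 08:28–16:25 = 7 h 57 min; less 30 min break → 7 h 27 min
Wed: 07:09–17:06 = 9 h 57 min; less 30 min break → 9 h 27 min
Thu: 07:19–16:56 = 9 h 37 min; less 30 min break → 9 h 7 min
Fri: 10:43–18:02 = 7 h 19 min; less 30 min break → 6 h 49 min
Sat: 05:08–15:38 = 10 h 30 min; less 30 min break → 10 h 0 min
Total worked: 42 h 50 min = 42.83 h.
Threshold 40 h → overtime 2 h 50 min, regular 40 h 0 min.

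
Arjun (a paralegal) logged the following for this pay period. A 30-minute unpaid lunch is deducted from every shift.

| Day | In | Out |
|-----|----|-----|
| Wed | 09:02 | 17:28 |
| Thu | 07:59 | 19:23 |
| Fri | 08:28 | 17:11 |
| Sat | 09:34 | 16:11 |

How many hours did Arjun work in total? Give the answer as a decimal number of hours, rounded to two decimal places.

Wed: 09:02–17:28 = 8 h 26 min; less 30 min break → 7 h 56 min
Thu: 07:59–19:23 = 11 h 24 min; less 30 min break → 10 h 54 min
Fri: 08:28–17:11 = 8 h 43 min; less 30 min break → 8 h 13 min
Sat: 09:34–16:11 = 6 h 37 min; less 30 min break → 6 h 7 min
Total: 7 h 56 min + 10 h 54 min + 8 h 13 min + 6 h 7 min = 33 h 10 min.

33.17 hours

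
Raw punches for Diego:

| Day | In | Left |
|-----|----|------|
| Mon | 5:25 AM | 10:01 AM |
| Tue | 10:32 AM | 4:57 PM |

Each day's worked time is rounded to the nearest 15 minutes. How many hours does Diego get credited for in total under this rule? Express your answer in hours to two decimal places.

11.00 hours

Mon: 5:25 AM–10:01 AM = 4 h 36 min → rounds to 4 h 30 min
Tue: 10:32 AM–4:57 PM = 6 h 25 min → rounds to 6 h 30 min
Total credited: 11 h 0 min.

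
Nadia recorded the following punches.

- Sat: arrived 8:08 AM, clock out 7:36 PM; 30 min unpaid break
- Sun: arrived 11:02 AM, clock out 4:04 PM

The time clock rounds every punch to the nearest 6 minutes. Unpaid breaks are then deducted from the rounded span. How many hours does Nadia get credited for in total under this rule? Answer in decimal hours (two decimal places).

16.10 hours

Sat: in 8:08 AM→8:06 AM, out 7:36 PM→7:36 PM; 11 h 30 min − 30 min = 11 h 0 min
Sun: in 11:02 AM→11:00 AM, out 4:04 PM→4:06 PM; 5 h 6 min
Total credited: 16 h 6 min.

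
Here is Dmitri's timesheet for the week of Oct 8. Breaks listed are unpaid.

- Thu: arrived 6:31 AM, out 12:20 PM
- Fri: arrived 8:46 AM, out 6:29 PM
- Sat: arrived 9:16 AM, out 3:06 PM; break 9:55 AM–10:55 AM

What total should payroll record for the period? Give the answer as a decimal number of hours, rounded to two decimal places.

Thu: 6:31 AM–12:20 PM = 5 h 49 min
Fri: 8:46 AM–6:29 PM = 9 h 43 min
Sat: 9:16 AM–3:06 PM = 5 h 50 min; less 60 min break → 4 h 50 min
Total: 5 h 49 min + 9 h 43 min + 4 h 50 min = 20 h 22 min.

20.37 hours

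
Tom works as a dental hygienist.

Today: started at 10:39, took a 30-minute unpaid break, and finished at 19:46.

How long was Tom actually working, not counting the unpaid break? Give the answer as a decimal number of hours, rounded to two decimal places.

8.62 hours

Today: 10:39–19:46 = 9 h 7 min; less 30 min break → 8 h 37 min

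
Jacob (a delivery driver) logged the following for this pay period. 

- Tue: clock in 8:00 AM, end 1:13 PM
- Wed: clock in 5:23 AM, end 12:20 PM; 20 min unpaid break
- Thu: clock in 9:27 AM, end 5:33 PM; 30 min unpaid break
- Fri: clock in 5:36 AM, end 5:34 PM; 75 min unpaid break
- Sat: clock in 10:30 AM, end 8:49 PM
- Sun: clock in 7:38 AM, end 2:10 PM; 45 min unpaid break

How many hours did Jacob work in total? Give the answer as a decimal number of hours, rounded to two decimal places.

Tue: 8:00 AM–1:13 PM = 5 h 13 min
Wed: 5:23 AM–12:20 PM = 6 h 57 min; less 20 min break → 6 h 37 min
Thu: 9:27 AM–5:33 PM = 8 h 6 min; less 30 min break → 7 h 36 min
Fri: 5:36 AM–5:34 PM = 11 h 58 min; less 75 min break → 10 h 43 min
Sat: 10:30 AM–8:49 PM = 10 h 19 min
Sun: 7:38 AM–2:10 PM = 6 h 32 min; less 45 min break → 5 h 47 min
Total: 5 h 13 min + 6 h 37 min + 7 h 36 min + 10 h 43 min + 10 h 19 min + 5 h 47 min = 46 h 15 min.

46.25 hours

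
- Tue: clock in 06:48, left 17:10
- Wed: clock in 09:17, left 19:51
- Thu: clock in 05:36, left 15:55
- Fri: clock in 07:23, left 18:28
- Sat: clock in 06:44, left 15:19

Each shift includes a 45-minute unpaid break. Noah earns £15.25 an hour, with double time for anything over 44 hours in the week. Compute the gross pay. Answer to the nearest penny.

Tue: 06:48–17:10 = 10 h 22 min; less 45 min break → 9 h 37 min
Wed: 09:17–19:51 = 10 h 34 min; less 45 min break → 9 h 49 min
Thu: 05:36–15:55 = 10 h 19 min; less 45 min break → 9 h 34 min
Fri: 07:23–18:28 = 11 h 5 min; less 45 min break → 10 h 20 min
Sat: 06:44–15:19 = 8 h 35 min; less 45 min break → 7 h 50 min
Total worked: 47 h 10 min = 2830 min.
Regular 44 h 0 min = 2640 min at £15.25/h; overtime 3 h 10 min = 190 min at £30.50/h.
Pay = (2640 × £15.25 + 190 × £30.50) ÷ 60 = £767.58.

£767.58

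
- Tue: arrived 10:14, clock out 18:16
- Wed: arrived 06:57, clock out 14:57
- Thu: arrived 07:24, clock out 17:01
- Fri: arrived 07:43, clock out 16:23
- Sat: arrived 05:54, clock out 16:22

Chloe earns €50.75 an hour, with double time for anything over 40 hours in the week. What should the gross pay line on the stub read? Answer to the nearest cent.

€2515.51

Tue: 10:14–18:16 = 8 h 2 min
Wed: 06:57–14:57 = 8 h 0 min
Thu: 07:24–17:01 = 9 h 37 min
Fri: 07:43–16:23 = 8 h 40 min
Sat: 05:54–16:22 = 10 h 28 min
Total worked: 44 h 47 min = 2687 min.
Regular 40 h 0 min = 2400 min at €50.75/h; overtime 4 h 47 min = 287 min at €101.50/h.
Pay = (2400 × €50.75 + 287 × €101.50) ÷ 60 = €2515.51.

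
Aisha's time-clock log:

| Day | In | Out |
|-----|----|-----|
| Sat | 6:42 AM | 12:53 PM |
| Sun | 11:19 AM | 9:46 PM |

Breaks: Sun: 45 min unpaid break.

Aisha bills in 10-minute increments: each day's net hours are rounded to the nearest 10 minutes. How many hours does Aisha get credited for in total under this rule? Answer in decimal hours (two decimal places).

Sat: 6:42 AM–12:53 PM = 6 h 11 min → rounds to 6 h 10 min
Sun: 11:19 AM–9:46 PM = 10 h 27 min − 45 min = 9 h 42 min → rounds to 9 h 40 min
Total credited: 15 h 50 min.

15.83 hours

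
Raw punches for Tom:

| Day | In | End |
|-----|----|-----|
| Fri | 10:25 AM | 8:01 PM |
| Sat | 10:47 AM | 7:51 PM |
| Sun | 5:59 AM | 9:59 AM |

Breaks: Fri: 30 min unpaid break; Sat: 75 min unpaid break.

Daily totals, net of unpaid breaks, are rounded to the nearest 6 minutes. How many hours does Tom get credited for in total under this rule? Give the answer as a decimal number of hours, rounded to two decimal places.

Fri: 10:25 AM–8:01 PM = 9 h 36 min − 30 min = 9 h 6 min → rounds to 9 h 6 min
Sat: 10:47 AM–7:51 PM = 9 h 4 min − 75 min = 7 h 49 min → rounds to 7 h 48 min
Sun: 5:59 AM–9:59 AM = 4 h 0 min → rounds to 4 h 0 min
Total credited: 20 h 54 min.

20.90 hours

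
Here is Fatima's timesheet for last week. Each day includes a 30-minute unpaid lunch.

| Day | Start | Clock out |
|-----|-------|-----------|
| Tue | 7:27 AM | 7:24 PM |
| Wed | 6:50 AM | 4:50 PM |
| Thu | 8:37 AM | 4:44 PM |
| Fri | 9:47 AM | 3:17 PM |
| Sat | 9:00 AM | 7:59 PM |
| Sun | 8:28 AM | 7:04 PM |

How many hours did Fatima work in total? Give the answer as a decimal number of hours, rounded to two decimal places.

54.15 hours

Tue: 7:27 AM–7:24 PM = 11 h 57 min; less 30 min break → 11 h 27 min
Wed: 6:50 AM–4:50 PM = 10 h 0 min; less 30 min break → 9 h 30 min
Thu: 8:37 AM–4:44 PM = 8 h 7 min; less 30 min break → 7 h 37 min
Fri: 9:47 AM–3:17 PM = 5 h 30 min; less 30 min break → 5 h 0 min
Sat: 9:00 AM–7:59 PM = 10 h 59 min; less 30 min break → 10 h 29 min
Sun: 8:28 AM–7:04 PM = 10 h 36 min; less 30 min break → 10 h 6 min
Total: 11 h 27 min + 9 h 30 min + 7 h 37 min + 5 h 0 min + 10 h 29 min + 10 h 6 min = 54 h 9 min.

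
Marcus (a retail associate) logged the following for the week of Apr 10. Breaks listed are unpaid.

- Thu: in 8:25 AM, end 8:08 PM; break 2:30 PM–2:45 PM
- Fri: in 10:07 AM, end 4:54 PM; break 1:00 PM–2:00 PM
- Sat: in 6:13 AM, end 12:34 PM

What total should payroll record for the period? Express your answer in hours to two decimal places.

Thu: 8:25 AM–8:08 PM = 11 h 43 min; less 15 min break → 11 h 28 min
Fri: 10:07 AM–4:54 PM = 6 h 47 min; less 60 min break → 5 h 47 min
Sat: 6:13 AM–12:34 PM = 6 h 21 min
Total: 11 h 28 min + 5 h 47 min + 6 h 21 min = 23 h 36 min.

23.60 hours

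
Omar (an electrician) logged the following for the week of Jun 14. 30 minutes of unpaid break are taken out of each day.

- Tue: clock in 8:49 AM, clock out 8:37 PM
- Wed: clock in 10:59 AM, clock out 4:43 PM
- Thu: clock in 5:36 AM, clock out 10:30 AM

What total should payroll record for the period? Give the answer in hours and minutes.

Tue: 8:49 AM–8:37 PM = 11 h 48 min; less 30 min break → 11 h 18 min
Wed: 10:59 AM–4:43 PM = 5 h 44 min; less 30 min break → 5 h 14 min
Thu: 5:36 AM–10:30 AM = 4 h 54 min; less 30 min break → 4 h 24 min
Total: 11 h 18 min + 5 h 14 min + 4 h 24 min = 20 h 56 min.

20 h 56 min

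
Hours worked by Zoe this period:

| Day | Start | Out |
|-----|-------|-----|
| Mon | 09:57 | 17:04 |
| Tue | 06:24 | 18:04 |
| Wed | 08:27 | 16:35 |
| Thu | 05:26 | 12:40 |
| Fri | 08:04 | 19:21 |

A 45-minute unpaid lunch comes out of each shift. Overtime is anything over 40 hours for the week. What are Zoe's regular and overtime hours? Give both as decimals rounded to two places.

Regular 40.00 hours, overtime 1.68 hours

Mon: 09:57–17:04 = 7 h 7 min; less 45 min break → 6 h 22 min
Tue: 06:24–18:04 = 11 h 40 min; less 45 min break → 10 h 55 min
Wed: 08:27–16:35 = 8 h 8 min; less 45 min break → 7 h 23 min
Thu: 05:26–12:40 = 7 h 14 min; less 45 min break → 6 h 29 min
Fri: 08:04–19:21 = 11 h 17 min; less 45 min break → 10 h 32 min
Total worked: 41 h 41 min = 41.68 h.
Threshold 40 h → overtime 1 h 41 min, regular 40 h 0 min.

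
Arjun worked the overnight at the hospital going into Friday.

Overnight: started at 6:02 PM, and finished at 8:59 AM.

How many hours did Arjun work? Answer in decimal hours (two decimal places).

Overnight: 6:02 PM → midnight = 5 h 58 min; midnight → 8:59 AM = 8 h 59 min; span 14 h 57 min

14.95 hours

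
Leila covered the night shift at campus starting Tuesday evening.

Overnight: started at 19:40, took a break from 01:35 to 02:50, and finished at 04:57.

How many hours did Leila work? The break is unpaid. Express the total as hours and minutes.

8 h 2 min

Overnight: 19:40 → midnight = 4 h 20 min; midnight → 04:57 = 4 h 57 min; span 9 h 17 min; less 75 min break → 8 h 2 min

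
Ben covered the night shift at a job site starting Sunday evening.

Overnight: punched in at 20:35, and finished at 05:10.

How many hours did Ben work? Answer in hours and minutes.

8 h 35 min

Overnight: 20:35 → midnight = 3 h 25 min; midnight → 05:10 = 5 h 10 min; span 8 h 35 min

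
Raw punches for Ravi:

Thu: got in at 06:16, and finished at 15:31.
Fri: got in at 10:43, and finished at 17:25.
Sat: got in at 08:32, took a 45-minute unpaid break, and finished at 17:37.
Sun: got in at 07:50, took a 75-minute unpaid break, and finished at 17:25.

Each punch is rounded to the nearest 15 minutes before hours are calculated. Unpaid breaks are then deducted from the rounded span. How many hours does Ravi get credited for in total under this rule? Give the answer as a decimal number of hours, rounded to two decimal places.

Thu: in 06:16→06:15, out 15:31→15:30; 9 h 15 min
Fri: in 10:43→10:45, out 17:25→17:30; 6 h 45 min
Sat: in 08:32→08:30, out 17:37→17:30; 9 h 0 min − 45 min = 8 h 15 min
Sun: in 07:50→07:45, out 17:25→17:30; 9 h 45 min − 75 min = 8 h 30 min
Total credited: 32 h 45 min.

32.75 hours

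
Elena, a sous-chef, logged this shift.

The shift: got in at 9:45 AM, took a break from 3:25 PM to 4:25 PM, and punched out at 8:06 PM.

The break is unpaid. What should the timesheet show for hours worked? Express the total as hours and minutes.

9 h 21 min

The shift: 9:45 AM–8:06 PM = 10 h 21 min; less 60 min break → 9 h 21 min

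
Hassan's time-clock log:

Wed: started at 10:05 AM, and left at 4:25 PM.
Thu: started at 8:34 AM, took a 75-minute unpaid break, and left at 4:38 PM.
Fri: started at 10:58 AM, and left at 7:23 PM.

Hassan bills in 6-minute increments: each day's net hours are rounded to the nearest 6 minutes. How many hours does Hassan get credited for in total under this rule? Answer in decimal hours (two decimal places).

Wed: 10:05 AM–4:25 PM = 6 h 20 min → rounds to 6 h 18 min
Thu: 8:34 AM–4:38 PM = 8 h 4 min − 75 min = 6 h 49 min → rounds to 6 h 48 min
Fri: 10:58 AM–7:23 PM = 8 h 25 min → rounds to 8 h 24 min
Total credited: 21 h 30 min.

21.50 hours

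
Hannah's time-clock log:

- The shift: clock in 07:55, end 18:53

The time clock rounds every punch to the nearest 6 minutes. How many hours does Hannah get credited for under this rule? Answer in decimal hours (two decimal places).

11.00 hours

The shift: in 07:55→07:54, out 18:53→18:54; 11 h 0 min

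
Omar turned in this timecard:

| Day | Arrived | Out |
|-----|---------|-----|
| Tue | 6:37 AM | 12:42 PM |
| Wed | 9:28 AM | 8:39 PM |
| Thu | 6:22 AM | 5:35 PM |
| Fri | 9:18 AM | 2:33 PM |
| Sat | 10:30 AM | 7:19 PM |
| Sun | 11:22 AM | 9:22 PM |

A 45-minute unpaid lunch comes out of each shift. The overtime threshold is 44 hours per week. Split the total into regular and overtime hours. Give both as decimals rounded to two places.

Tue: 6:37 AM–12:42 PM = 6 h 5 min; less 45 min break → 5 h 20 min
Wed: 9:28 AM–8:39 PM = 11 h 11 min; less 45 min break → 10 h 26 min
Thu: 6:22 AM–5:35 PM = 11 h 13 min; less 45 min break → 10 h 28 min
Fri: 9:18 AM–2:33 PM = 5 h 15 min; less 45 min break → 4 h 30 min
Sat: 10:30 AM–7:19 PM = 8 h 49 min; less 45 min break → 8 h 4 min
Sun: 11:22 AM–9:22 PM = 10 h 0 min; less 45 min break → 9 h 15 min
Total worked: 48 h 3 min = 48.05 h.
Threshold 44 h → overtime 4 h 3 min, regular 44 h 0 min.

Regular 44.00 hours, overtime 4.05 hours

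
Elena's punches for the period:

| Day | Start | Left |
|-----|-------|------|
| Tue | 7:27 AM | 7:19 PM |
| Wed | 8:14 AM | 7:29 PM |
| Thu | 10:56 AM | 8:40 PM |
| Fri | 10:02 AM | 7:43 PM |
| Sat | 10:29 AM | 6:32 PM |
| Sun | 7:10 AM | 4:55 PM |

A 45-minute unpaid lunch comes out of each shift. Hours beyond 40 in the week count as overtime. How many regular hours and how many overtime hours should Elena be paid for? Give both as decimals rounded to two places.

Tue: 7:27 AM–7:19 PM = 11 h 52 min; less 45 min break → 11 h 7 min
Wed: 8:14 AM–7:29 PM = 11 h 15 min; less 45 min break → 10 h 30 min
Thu: 10:56 AM–8:40 PM = 9 h 44 min; less 45 min break → 8 h 59 min
Fri: 10:02 AM–7:43 PM = 9 h 41 min; less 45 min break → 8 h 56 min
Sat: 10:29 AM–6:32 PM = 8 h 3 min; less 45 min break → 7 h 18 min
Sun: 7:10 AM–4:55 PM = 9 h 45 min; less 45 min break → 9 h 0 min
Total worked: 55 h 50 min = 55.83 h.
Threshold 40 h → overtime 15 h 50 min, regular 40 h 0 min.

Regular 40.00 hours, overtime 15.83 hours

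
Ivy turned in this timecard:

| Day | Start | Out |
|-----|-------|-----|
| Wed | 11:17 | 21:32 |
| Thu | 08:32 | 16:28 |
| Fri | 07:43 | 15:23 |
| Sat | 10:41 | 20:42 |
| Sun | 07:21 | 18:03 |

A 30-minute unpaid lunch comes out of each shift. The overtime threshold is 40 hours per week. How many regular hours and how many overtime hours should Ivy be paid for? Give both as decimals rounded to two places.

Wed: 11:17–21:32 = 10 h 15 min; less 30 min break → 9 h 45 min
Thu: 08:32–16:28 = 7 h 56 min; less 30 min break → 7 h 26 min
Fri: 07:43–15:23 = 7 h 40 min; less 30 min break → 7 h 10 min
Sat: 10:41–20:42 = 10 h 1 min; less 30 min break → 9 h 31 min
Sun: 07:21–18:03 = 10 h 42 min; less 30 min break → 10 h 12 min
Total worked: 44 h 4 min = 44.07 h.
Threshold 40 h → overtime 4 h 4 min, regular 40 h 0 min.

Regular 40.00 hours, overtime 4.07 hours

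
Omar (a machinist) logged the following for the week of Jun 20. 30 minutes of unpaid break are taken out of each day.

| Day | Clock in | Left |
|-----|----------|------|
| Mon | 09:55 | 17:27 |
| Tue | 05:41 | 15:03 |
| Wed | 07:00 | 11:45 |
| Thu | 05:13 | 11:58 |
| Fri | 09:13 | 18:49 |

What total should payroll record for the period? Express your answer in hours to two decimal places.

35.50 hours

Mon: 09:55–17:27 = 7 h 32 min; less 30 min break → 7 h 2 min
Tue: 05:41–15:03 = 9 h 22 min; less 30 min break → 8 h 52 min
Wed: 07:00–11:45 = 4 h 45 min; less 30 min break → 4 h 15 min
Thu: 05:13–11:58 = 6 h 45 min; less 30 min break → 6 h 15 min
Fri: 09:13–18:49 = 9 h 36 min; less 30 min break → 9 h 6 min
Total: 7 h 2 min + 8 h 52 min + 4 h 15 min + 6 h 15 min + 9 h 6 min = 35 h 30 min.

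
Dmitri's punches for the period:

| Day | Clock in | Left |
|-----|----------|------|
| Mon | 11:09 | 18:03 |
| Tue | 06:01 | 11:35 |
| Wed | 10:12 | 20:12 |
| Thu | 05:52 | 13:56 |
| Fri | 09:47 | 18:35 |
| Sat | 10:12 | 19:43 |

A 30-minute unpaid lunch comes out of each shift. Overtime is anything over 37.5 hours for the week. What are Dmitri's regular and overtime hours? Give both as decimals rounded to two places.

Mon: 11:09–18:03 = 6 h 54 min; less 30 min break → 6 h 24 min
Tue: 06:01–11:35 = 5 h 34 min; less 30 min break → 5 h 4 min
Wed: 10:12–20:12 = 10 h 0 min; less 30 min break → 9 h 30 min
Thu: 05:52–13:56 = 8 h 4 min; less 30 min break → 7 h 34 min
Fri: 09:47–18:35 = 8 h 48 min; less 30 min break → 8 h 18 min
Sat: 10:12–19:43 = 9 h 31 min; less 30 min break → 9 h 1 min
Total worked: 45 h 51 min = 45.85 h.
Threshold 37.5 h → overtime 8 h 21 min, regular 37 h 30 min.

Regular 37.50 hours, overtime 8.35 hours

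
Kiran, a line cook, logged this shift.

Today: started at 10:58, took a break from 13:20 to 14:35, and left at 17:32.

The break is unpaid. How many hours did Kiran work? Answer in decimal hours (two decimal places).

Today: 10:58–17:32 = 6 h 34 min; less 75 min break → 5 h 19 min

5.32 hours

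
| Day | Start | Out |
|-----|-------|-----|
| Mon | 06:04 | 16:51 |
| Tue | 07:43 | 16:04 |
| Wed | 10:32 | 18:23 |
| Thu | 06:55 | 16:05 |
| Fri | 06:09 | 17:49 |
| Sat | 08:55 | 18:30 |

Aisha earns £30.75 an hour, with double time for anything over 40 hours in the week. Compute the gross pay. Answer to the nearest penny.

Mon: 06:04–16:51 = 10 h 47 min
Tue: 07:43–16:04 = 8 h 21 min
Wed: 10:32–18:23 = 7 h 51 min
Thu: 06:55–16:05 = 9 h 10 min
Fri: 06:09–17:49 = 11 h 40 min
Sat: 08:55–18:30 = 9 h 35 min
Total worked: 57 h 24 min = 3444 min.
Regular 40 h 0 min = 2400 min at £30.75/h; overtime 17 h 24 min = 1044 min at £61.50/h.
Pay = (2400 × £30.75 + 1044 × £61.50) ÷ 60 = £2300.10.

£2300.10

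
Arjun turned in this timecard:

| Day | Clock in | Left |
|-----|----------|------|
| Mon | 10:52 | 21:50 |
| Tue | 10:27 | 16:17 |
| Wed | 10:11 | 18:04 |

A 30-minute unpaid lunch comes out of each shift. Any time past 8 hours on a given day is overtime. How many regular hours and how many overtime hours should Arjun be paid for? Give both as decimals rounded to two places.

Mon: 10:52–21:50 = 10 h 58 min; less 30 min break → 10 h 28 min
Tue: 10:27–16:17 = 5 h 50 min; less 30 min break → 5 h 20 min
Wed: 10:11–18:04 = 7 h 53 min; less 30 min break → 7 h 23 min
Mon reg 8 h 0 min / OT 2 h 28 min; Tue reg 5 h 20 min / OT 0 h 0 min; Wed reg 7 h 23 min / OT 0 h 0 min.
Totals: regular 20 h 43 min, overtime 2 h 28 min.

Regular 20.72 hours, overtime 2.47 hours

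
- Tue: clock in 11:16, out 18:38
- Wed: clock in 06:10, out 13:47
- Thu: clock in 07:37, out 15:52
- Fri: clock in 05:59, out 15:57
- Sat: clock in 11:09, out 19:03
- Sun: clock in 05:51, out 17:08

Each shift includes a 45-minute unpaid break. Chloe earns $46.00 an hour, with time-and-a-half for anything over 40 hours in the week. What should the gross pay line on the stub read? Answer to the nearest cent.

$2383.95

Tue: 11:16–18:38 = 7 h 22 min; less 45 min break → 6 h 37 min
Wed: 06:10–13:47 = 7 h 37 min; less 45 min break → 6 h 52 min
Thu: 07:37–15:52 = 8 h 15 min; less 45 min break → 7 h 30 min
Fri: 05:59–15:57 = 9 h 58 min; less 45 min break → 9 h 13 min
Sat: 11:09–19:03 = 7 h 54 min; less 45 min break → 7 h 9 min
Sun: 05:51–17:08 = 11 h 17 min; less 45 min break → 10 h 32 min
Total worked: 47 h 53 min = 2873 min.
Regular 40 h 0 min = 2400 min at $46.00/h; overtime 7 h 53 min = 473 min at $69.00/h.
Pay = (2400 × $46.00 + 473 × $69.00) ÷ 60 = $2383.95.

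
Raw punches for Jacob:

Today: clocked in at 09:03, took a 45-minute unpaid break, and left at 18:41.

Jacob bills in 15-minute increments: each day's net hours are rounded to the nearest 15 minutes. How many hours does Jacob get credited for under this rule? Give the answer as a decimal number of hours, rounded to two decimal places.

9.00 hours

Today: 09:03–18:41 = 9 h 38 min − 45 min = 8 h 53 min → rounds to 9 h 0 min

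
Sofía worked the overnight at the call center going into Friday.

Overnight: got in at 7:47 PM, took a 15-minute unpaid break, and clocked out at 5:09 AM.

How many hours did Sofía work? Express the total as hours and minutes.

9 h 7 min

Overnight: 7:47 PM → midnight = 4 h 13 min; midnight → 5:09 AM = 5 h 9 min; span 9 h 22 min; less 15 min break → 9 h 7 min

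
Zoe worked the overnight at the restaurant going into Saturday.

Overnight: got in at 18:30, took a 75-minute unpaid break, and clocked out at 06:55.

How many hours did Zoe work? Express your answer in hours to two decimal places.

Overnight: 18:30 → midnight = 5 h 30 min; midnight → 06:55 = 6 h 55 min; span 12 h 25 min; less 75 min break → 11 h 10 min

11.17 hours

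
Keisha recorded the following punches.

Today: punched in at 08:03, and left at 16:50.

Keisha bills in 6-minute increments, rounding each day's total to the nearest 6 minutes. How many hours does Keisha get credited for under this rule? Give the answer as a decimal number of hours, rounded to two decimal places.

8.80 hours

Today: 08:03–16:50 = 8 h 47 min → rounds to 8 h 48 min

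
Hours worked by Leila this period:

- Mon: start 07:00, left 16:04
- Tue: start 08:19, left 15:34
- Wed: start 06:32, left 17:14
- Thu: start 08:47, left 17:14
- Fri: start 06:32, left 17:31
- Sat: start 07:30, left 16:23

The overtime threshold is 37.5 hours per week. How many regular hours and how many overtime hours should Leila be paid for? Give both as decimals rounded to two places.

Mon: 07:00–16:04 = 9 h 4 min
Tue: 08:19–15:34 = 7 h 15 min
Wed: 06:32–17:14 = 10 h 42 min
Thu: 08:47–17:14 = 8 h 27 min
Fri: 06:32–17:31 = 10 h 59 min
Sat: 07:30–16:23 = 8 h 53 min
Total worked: 55 h 20 min = 55.33 h.
Threshold 37.5 h → overtime 17 h 50 min, regular 37 h 30 min.

Regular 37.50 hours, overtime 17.83 hours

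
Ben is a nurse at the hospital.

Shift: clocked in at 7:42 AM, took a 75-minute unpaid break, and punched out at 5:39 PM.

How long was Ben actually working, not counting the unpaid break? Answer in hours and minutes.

Shift: 7:42 AM–5:39 PM = 9 h 57 min; less 75 min break → 8 h 42 min

8 h 42 min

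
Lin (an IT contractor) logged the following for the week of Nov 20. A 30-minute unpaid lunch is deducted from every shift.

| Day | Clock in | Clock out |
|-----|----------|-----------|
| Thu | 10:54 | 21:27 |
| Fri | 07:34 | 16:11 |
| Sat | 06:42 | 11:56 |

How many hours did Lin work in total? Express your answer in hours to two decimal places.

Thu: 10:54–21:27 = 10 h 33 min; less 30 min break → 10 h 3 min
Fri: 07:34–16:11 = 8 h 37 min; less 30 min break → 8 h 7 min
Sat: 06:42–11:56 = 5 h 14 min; less 30 min break → 4 h 44 min
Total: 10 h 3 min + 8 h 7 min + 4 h 44 min = 22 h 54 min.

22.90 hours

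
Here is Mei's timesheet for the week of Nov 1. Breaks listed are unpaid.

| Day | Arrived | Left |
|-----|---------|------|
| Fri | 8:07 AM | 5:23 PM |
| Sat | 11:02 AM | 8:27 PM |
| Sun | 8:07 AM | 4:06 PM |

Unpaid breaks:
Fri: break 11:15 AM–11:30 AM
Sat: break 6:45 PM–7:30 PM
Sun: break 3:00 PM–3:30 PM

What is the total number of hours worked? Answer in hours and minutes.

Fri: 8:07 AM–5:23 PM = 9 h 16 min; less 15 min break → 9 h 1 min
Sat: 11:02 AM–8:27 PM = 9 h 25 min; less 45 min break → 8 h 40 min
Sun: 8:07 AM–4:06 PM = 7 h 59 min; less 30 min break → 7 h 29 min
Total: 9 h 1 min + 8 h 40 min + 7 h 29 min = 25 h 10 min.

25 h 10 min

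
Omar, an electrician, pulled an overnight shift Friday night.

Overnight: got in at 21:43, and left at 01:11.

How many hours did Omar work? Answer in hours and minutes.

Overnight: 21:43 → midnight = 2 h 17 min; midnight → 01:11 = 1 h 11 min; span 3 h 28 min

3 h 28 min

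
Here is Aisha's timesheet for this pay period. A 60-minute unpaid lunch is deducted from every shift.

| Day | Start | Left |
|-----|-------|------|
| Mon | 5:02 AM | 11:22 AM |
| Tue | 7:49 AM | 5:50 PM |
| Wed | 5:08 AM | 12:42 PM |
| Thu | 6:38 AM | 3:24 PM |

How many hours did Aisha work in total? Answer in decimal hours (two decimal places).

28.68 hours

Mon: 5:02 AM–11:22 AM = 6 h 20 min; less 60 min break → 5 h 20 min
Tue: 7:49 AM–5:50 PM = 10 h 1 min; less 60 min break → 9 h 1 min
Wed: 5:08 AM–12:42 PM = 7 h 34 min; less 60 min break → 6 h 34 min
Thu: 6:38 AM–3:24 PM = 8 h 46 min; less 60 min break → 7 h 46 min
Total: 5 h 20 min + 9 h 1 min + 6 h 34 min + 7 h 46 min = 28 h 41 min.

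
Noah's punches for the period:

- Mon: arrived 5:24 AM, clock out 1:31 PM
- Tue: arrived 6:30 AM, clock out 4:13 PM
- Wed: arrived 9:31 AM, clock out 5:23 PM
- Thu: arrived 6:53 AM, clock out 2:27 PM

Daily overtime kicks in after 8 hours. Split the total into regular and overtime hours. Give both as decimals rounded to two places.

Regular 31.43 hours, overtime 1.83 hours

Mon: 5:24 AM–1:31 PM = 8 h 7 min
Tue: 6:30 AM–4:13 PM = 9 h 43 min
Wed: 9:31 AM–5:23 PM = 7 h 52 min
Thu: 6:53 AM–2:27 PM = 7 h 34 min
Mon reg 8 h 0 min / OT 0 h 7 min; Tue reg 8 h 0 min / OT 1 h 43 min; Wed reg 7 h 52 min / OT 0 h 0 min; Thu reg 7 h 34 min / OT 0 h 0 min.
Totals: regular 31 h 26 min, overtime 1 h 50 min.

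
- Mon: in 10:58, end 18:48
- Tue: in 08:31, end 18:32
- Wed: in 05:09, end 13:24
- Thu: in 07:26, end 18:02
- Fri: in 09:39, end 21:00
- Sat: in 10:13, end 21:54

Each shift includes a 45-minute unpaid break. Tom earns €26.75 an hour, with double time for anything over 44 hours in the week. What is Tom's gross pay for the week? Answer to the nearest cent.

€1777.98

Mon: 10:58–18:48 = 7 h 50 min; less 45 min break → 7 h 5 min
Tue: 08:31–18:32 = 10 h 1 min; less 45 min break → 9 h 16 min
Wed: 05:09–13:24 = 8 h 15 min; less 45 min break → 7 h 30 min
Thu: 07:26–18:02 = 10 h 36 min; less 45 min break → 9 h 51 min
Fri: 09:39–21:00 = 11 h 21 min; less 45 min break → 10 h 36 min
Sat: 10:13–21:54 = 11 h 41 min; less 45 min break → 10 h 56 min
Total worked: 55 h 14 min = 3314 min.
Regular 44 h 0 min = 2640 min at €26.75/h; overtime 11 h 14 min = 674 min at €53.50/h.
Pay = (2640 × €26.75 + 674 × €53.50) ÷ 60 = €1777.98.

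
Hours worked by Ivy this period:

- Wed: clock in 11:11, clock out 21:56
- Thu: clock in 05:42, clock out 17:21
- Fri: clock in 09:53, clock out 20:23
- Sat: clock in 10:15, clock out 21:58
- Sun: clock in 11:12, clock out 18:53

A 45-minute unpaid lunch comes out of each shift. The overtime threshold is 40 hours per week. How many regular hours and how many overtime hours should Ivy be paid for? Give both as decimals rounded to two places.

Regular 40.00 hours, overtime 8.55 hours

Wed: 11:11–21:56 = 10 h 45 min; less 45 min break → 10 h 0 min
Thu: 05:42–17:21 = 11 h 39 min; less 45 min break → 10 h 54 min
Fri: 09:53–20:23 = 10 h 30 min; less 45 min break → 9 h 45 min
Sat: 10:15–21:58 = 11 h 43 min; less 45 min break → 10 h 58 min
Sun: 11:12–18:53 = 7 h 41 min; less 45 min break → 6 h 56 min
Total worked: 48 h 33 min = 48.55 h.
Threshold 40 h → overtime 8 h 33 min, regular 40 h 0 min.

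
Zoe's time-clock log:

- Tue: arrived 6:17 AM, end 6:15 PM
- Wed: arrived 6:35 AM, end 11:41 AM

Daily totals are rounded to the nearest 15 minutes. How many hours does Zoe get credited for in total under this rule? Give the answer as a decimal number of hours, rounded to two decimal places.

Tue: 6:17 AM–6:15 PM = 11 h 58 min → rounds to 12 h 0 min
Wed: 6:35 AM–11:41 AM = 5 h 6 min → rounds to 5 h 0 min
Total credited: 17 h 0 min.

17.00 hours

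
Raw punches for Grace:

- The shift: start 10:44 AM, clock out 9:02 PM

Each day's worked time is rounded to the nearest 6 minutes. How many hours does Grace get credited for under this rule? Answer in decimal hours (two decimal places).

10.30 hours

The shift: 10:44 AM–9:02 PM = 10 h 18 min → rounds to 10 h 18 min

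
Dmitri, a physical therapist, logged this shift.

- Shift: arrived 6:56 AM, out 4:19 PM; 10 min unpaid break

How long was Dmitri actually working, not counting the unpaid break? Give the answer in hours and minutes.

9 h 13 min

Shift: 6:56 AM–4:19 PM = 9 h 23 min; less 10 min break → 9 h 13 min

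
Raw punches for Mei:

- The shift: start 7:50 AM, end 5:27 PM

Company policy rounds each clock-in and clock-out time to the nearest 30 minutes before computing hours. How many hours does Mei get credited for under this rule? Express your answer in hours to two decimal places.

9.50 hours

The shift: in 7:50 AM→8:00 AM, out 5:27 PM→5:30 PM; 9 h 30 min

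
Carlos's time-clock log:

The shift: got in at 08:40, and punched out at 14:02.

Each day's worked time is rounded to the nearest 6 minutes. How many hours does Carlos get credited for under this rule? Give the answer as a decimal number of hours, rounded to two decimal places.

5.40 hours

The shift: 08:40–14:02 = 5 h 22 min → rounds to 5 h 24 min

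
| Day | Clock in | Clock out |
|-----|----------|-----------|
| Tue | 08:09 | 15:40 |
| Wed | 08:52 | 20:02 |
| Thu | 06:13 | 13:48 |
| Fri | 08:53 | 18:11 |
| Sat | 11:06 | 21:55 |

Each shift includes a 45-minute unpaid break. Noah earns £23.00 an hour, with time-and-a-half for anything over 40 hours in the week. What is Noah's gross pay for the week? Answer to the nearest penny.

Tue: 08:09–15:40 = 7 h 31 min; less 45 min break → 6 h 46 min
Wed: 08:52–20:02 = 11 h 10 min; less 45 min break → 10 h 25 min
Thu: 06:13–13:48 = 7 h 35 min; less 45 min break → 6 h 50 min
Fri: 08:53–18:11 = 9 h 18 min; less 45 min break → 8 h 33 min
Sat: 11:06–21:55 = 10 h 49 min; less 45 min break → 10 h 4 min
Total worked: 42 h 38 min = 2558 min.
Regular 40 h 0 min = 2400 min at £23.00/h; overtime 2 h 38 min = 158 min at £34.50/h.
Pay = (2400 × £23.00 + 158 × £34.50) ÷ 60 = £1010.85.

£1010.85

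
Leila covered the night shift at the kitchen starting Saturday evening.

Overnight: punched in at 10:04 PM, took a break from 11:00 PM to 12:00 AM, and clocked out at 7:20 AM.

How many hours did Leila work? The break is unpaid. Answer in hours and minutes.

Overnight: 10:04 PM → midnight = 1 h 56 min; midnight → 7:20 AM = 7 h 20 min; span 9 h 16 min; less 60 min break → 8 h 16 min

8 h 16 min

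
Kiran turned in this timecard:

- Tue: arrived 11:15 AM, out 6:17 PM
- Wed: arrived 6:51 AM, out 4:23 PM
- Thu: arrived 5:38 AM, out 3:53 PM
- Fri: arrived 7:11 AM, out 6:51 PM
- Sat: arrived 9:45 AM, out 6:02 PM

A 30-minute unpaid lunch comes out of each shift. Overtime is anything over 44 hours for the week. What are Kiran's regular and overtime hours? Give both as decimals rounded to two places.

Regular 44.00 hours, overtime 0.27 hours

Tue: 11:15 AM–6:17 PM = 7 h 2 min; less 30 min break → 6 h 32 min
Wed: 6:51 AM–4:23 PM = 9 h 32 min; less 30 min break → 9 h 2 min
Thu: 5:38 AM–3:53 PM = 10 h 15 min; less 30 min break → 9 h 45 min
Fri: 7:11 AM–6:51 PM = 11 h 40 min; less 30 min break → 11 h 10 min
Sat: 9:45 AM–6:02 PM = 8 h 17 min; less 30 min break → 7 h 47 min
Total worked: 44 h 16 min = 44.27 h.
Threshold 44 h → overtime 0 h 16 min, regular 44 h 0 min.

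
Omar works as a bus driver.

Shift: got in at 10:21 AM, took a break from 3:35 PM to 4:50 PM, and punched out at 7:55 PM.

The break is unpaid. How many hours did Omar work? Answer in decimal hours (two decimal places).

8.32 hours

Shift: 10:21 AM–7:55 PM = 9 h 34 min; less 75 min break → 8 h 19 min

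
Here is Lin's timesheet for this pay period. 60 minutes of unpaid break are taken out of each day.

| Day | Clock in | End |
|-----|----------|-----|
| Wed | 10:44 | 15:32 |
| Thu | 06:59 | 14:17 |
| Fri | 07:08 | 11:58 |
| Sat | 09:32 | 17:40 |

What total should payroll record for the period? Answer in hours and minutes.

21 h 4 min

Wed: 10:44–15:32 = 4 h 48 min; less 60 min break → 3 h 48 min
Thu: 06:59–14:17 = 7 h 18 min; less 60 min break → 6 h 18 min
Fri: 07:08–11:58 = 4 h 50 min; less 60 min break → 3 h 50 min
Sat: 09:32–17:40 = 8 h 8 min; less 60 min break → 7 h 8 min
Total: 3 h 48 min + 6 h 18 min + 3 h 50 min + 7 h 8 min = 21 h 4 min.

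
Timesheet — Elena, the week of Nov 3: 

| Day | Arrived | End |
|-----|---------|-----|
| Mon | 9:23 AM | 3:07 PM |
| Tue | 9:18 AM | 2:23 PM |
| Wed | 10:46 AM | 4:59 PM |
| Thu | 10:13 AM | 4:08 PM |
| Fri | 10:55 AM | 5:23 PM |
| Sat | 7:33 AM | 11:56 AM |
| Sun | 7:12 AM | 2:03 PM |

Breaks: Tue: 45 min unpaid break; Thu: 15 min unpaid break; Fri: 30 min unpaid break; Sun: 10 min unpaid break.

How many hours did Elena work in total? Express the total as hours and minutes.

Mon: 9:23 AM–3:07 PM = 5 h 44 min
Tue: 9:18 AM–2:23 PM = 5 h 5 min; less 45 min break → 4 h 20 min
Wed: 10:46 AM–4:59 PM = 6 h 13 min
Thu: 10:13 AM–4:08 PM = 5 h 55 min; less 15 min break → 5 h 40 min
Fri: 10:55 AM–5:23 PM = 6 h 28 min; less 30 min break → 5 h 58 min
Sat: 7:33 AM–11:56 AM = 4 h 23 min
Sun: 7:12 AM–2:03 PM = 6 h 51 min; less 10 min break → 6 h 41 min
Total: 5 h 44 min + 4 h 20 min + 6 h 13 min + 5 h 40 min + 5 h 58 min + 4 h 23 min + 6 h 41 min = 38 h 59 min.

38 h 59 min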